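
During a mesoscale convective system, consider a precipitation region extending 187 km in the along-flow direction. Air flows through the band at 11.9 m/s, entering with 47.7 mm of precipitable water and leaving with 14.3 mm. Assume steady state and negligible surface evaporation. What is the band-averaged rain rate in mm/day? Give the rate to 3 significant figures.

Column moisture flux per unit crosswind length is F = V × PW.
Inflow: F_in = 11.9 × 47.7 = 567.63 mm·m/s
Outflow: F_out = 11.9 × 14.3 = 170.17 mm·m/s
Steady-state rate R = (F_in − F_out)/L = (567.63 − 170.17) / 187000 m = 2.125e-03 mm/s.
R = 2.125e-03 × 3600 × 24 = 184 mm/day.

R ≈ 184 mm/day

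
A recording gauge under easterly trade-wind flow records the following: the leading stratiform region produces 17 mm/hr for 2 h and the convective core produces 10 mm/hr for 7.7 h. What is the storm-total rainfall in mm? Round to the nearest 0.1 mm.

total ≈ 111.0 mm

Total = Σ Rᵢ Δtᵢ = 17 × 2 + 10 × 7.7
      = 34 + 77 = 111.0 mm.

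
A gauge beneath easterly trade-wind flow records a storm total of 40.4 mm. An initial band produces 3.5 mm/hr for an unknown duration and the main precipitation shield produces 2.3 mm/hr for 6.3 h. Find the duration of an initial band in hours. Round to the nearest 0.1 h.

Known phases: 2.3 × 6.3 = 14.49 mm.
Remaining depth = 40.4 − 14.49 = 25.91 mm.
Duration = 25.91 / 3.5 = 7.4 h.

duration ≈ 7.4 h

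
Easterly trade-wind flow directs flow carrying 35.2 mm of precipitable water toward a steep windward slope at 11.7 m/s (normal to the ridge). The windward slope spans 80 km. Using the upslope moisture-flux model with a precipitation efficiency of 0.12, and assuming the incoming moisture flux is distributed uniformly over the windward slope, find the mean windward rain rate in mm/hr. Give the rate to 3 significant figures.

Incoming column moisture flux per unit ridge length: F = V × PW = 11.7 × 35.2 = 411.84 mm·m/s.
Spread over the 80 km slope with efficiency ε = 0.12: R = ε·F/W = 0.12 × 411.84 / 80000 m = 6.178e-04 mm/s.
R = 6.178e-04 × 3600 = 2.22 mm/hr.

R ≈ 2.22 mm/hr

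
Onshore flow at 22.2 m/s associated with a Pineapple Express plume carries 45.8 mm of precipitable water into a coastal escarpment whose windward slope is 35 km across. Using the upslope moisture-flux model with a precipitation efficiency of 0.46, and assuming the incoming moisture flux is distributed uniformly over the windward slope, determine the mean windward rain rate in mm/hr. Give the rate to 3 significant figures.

R ≈ 48.1 mm/hr

Incoming column moisture flux per unit ridge length: F = V × PW = 22.2 × 45.8 = 1016.76 mm·m/s.
Spread over the 35 km slope with efficiency ε = 0.46: R = ε·F/W = 0.46 × 1016.76 / 35000 m = 1.336e-02 mm/s.
R = 1.336e-02 × 3600 = 48.1 mm/hr.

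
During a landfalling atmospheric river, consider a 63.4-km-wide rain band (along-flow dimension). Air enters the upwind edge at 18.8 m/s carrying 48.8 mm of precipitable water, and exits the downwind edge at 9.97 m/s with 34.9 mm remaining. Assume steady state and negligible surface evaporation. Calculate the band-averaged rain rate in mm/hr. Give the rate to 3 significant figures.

Column moisture flux per unit crosswind length is F = V × PW.
Inflow: F_in = 18.8 × 48.8 = 917.44 mm·m/s
Outflow: F_out = 9.97 × 34.9 = 347.953 mm·m/s
Steady-state rate R = (F_in − F_out)/L = (917.44 − 347.953) / 63400 m = 8.982e-03 mm/s.
R = 8.982e-03 × 3600 = 32.3 mm/hr.

R ≈ 32.3 mm/hr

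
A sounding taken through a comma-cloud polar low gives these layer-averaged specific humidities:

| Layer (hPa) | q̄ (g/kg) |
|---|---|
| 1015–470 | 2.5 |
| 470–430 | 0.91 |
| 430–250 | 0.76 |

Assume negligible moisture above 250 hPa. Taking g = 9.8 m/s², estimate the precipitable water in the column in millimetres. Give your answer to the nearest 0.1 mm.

PW ≈ 15.7 mm

Precipitable water is the column-integrated vapour mass per unit area: PW = (1/g) Σ q̄ Δp, with q in kg/kg and Δp in Pa (1 kg/m² of water = 1 mm).
Layer 1015–470 hPa: Δp = 545 hPa = 54500 Pa, q̄ = 0.0025 kg/kg → 0.0025 × 54500 / 9.8 = 13.90 mm
Layer 470–430 hPa: Δp = 40 hPa = 4000 Pa, q̄ = 0.00091 kg/kg → 0.00091 × 4000 / 9.8 = 0.37 mm
Layer 430–250 hPa: Δp = 180 hPa = 18000 Pa, q̄ = 0.00076 kg/kg → 0.00076 × 18000 / 9.8 = 1.40 mm
PW = 13.90 + 0.37 + 1.40 = 15.67 ≈ 15.7 mm.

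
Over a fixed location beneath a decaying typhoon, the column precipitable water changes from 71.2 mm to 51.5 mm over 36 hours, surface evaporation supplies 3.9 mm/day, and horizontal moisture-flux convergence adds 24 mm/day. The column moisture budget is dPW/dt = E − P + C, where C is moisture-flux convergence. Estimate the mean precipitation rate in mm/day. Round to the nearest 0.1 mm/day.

dPW/dt = (51.5 − 71.2) mm / (36/24 day) = -13.133 mm/day.
P = E + C − dPW/dt = 3.9 + (24) − (-13.133) = 41.0 mm/day.

P ≈ 41.0 mm/day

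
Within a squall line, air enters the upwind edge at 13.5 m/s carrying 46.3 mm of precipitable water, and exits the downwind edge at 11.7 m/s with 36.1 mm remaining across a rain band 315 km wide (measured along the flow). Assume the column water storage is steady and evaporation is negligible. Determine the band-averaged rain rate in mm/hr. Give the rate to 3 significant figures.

R ≈ 2.32 mm/hr

Column moisture flux per unit crosswind length is F = V × PW.
Inflow: F_in = 13.5 × 46.3 = 625.05 mm·m/s
Outflow: F_out = 11.7 × 36.1 = 422.37 mm·m/s
Steady-state rate R = (F_in − F_out)/L = (625.05 − 422.37) / 315000 m = 6.434e-04 mm/s.
R = 6.434e-04 × 3600 = 2.32 mm/hr.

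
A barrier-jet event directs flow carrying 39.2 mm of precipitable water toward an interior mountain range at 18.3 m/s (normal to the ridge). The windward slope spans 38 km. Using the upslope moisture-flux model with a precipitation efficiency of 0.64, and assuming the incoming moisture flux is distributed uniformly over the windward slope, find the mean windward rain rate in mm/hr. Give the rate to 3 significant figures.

Incoming column moisture flux per unit ridge length: F = V × PW = 18.3 × 39.2 = 717.36 mm·m/s.
Spread over the 38 km slope with efficiency ε = 0.64: R = ε·F/W = 0.64 × 717.36 / 38000 m = 1.208e-02 mm/s.
R = 1.208e-02 × 3600 = 43.5 mm/hr.

R ≈ 43.5 mm/hr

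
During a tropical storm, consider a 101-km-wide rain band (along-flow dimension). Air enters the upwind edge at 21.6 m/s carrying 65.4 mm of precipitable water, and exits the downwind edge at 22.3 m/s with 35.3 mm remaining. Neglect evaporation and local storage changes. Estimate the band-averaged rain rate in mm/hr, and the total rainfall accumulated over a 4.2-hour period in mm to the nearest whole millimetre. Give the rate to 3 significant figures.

R ≈ 22.3 mm/hr; total ≈ 94 mm

Column moisture flux per unit crosswind length is F = V × PW.
Inflow: F_in = 21.6 × 65.4 = 1412.64 mm·m/s
Outflow: F_out = 22.3 × 35.3 = 787.19 mm·m/s
Steady-state rate R = (F_in − F_out)/L = (1412.64 − 787.19) / 101000 m = 6.193e-03 mm/s.
R = 6.193e-03 × 3600 = 22.3 mm/hr.
Over 4.2 h: total = 22.3 × 4.2 = 93.66 ≈ 94 mm.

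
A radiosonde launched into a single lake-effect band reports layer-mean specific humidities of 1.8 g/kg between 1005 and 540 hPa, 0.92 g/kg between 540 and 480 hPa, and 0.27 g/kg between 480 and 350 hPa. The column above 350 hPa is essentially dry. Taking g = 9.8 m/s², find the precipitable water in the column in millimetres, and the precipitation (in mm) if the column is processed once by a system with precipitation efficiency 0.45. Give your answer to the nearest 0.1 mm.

PW ≈ 9.5 mm; precipitation ≈ 4.3 mm

Precipitable water is the column-integrated vapour mass per unit area: PW = (1/g) Σ q̄ Δp, with q in kg/kg and Δp in Pa (1 kg/m² of water = 1 mm).
Layer 1005–540 hPa: Δp = 465 hPa = 46500 Pa, q̄ = 0.0018 kg/kg → 0.0018 × 46500 / 9.8 = 8.54 mm
Layer 540–480 hPa: Δp = 60 hPa = 6000 Pa, q̄ = 0.00092 kg/kg → 0.00092 × 6000 / 9.8 = 0.56 mm
Layer 480–350 hPa: Δp = 130 hPa = 13000 Pa, q̄ = 0.00027 kg/kg → 0.00027 × 13000 / 9.8 = 0.36 mm
PW = 8.54 + 0.56 + 0.36 = 9.46 ≈ 9.5 mm.
Precipitation = ε × PW = 0.45 × 9.5 = 4.3 mm.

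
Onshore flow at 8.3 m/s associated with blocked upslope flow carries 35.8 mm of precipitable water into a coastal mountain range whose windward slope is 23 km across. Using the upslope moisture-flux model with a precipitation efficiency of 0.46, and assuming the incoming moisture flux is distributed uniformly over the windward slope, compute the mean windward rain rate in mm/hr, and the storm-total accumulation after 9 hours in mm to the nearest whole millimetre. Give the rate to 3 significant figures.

R ≈ 21.4 mm/hr; total ≈ 193 mm

Incoming column moisture flux per unit ridge length: F = V × PW = 8.3 × 35.8 = 297.14 mm·m/s.
Spread over the 23 km slope with efficiency ε = 0.46: R = ε·F/W = 0.46 × 297.14 / 23000 m = 5.943e-03 mm/s.
R = 5.943e-03 × 3600 = 21.4 mm/hr.
Over 9 h: total = 21.4 × 9 = 192.6 ≈ 193 mm.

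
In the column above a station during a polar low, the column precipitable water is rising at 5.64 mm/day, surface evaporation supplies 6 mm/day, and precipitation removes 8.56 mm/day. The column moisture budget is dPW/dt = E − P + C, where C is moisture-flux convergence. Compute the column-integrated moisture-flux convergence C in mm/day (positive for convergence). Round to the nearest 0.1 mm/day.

C ≈ 8.2 mm/day

dPW/dt = +5.64 mm/day.
C = dPW/dt − E + P = (+5.64) − 6 + 8.56 = 8.2 mm/day.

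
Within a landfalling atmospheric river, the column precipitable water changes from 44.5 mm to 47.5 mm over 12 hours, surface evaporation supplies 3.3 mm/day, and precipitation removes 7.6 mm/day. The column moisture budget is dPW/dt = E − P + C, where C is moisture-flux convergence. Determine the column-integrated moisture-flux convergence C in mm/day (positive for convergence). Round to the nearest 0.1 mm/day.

C ≈ 10.3 mm/day

dPW/dt = (47.5 − 44.5) mm / (12/24 day) = +6.000 mm/day.
C = dPW/dt − E + P = (+6.000) − 3.3 + 7.6 = 10.3 mm/day.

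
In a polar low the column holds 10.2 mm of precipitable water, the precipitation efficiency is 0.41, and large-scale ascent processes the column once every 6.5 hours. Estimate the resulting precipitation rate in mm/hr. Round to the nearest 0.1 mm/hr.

R ≈ 0.6 mm/hr

Each overturning extracts ε × PW = 0.41 × 10.2 = 4.182 mm.
Rate = ε·PW / τ = 4.182 / 6.5 h = 0.6 mm/hr.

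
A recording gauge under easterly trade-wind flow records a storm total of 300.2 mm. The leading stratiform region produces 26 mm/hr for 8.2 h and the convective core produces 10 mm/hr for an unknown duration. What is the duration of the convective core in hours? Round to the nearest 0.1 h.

duration ≈ 8.7 h

Known phases: 26 × 8.2 = 213.2 mm.
Remaining depth = 300.2 − 213.2 = 87 mm.
Duration = 87 / 10 = 8.7 h.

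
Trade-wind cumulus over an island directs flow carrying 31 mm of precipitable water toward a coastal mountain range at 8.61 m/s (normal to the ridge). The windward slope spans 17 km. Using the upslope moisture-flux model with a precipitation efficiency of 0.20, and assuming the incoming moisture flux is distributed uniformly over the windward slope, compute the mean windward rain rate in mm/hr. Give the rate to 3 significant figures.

Incoming column moisture flux per unit ridge length: F = V × PW = 8.61 × 31 = 266.91 mm·m/s.
Spread over the 17 km slope with efficiency ε = 0.20: R = ε·F/W = 0.20 × 266.91 / 17000 m = 3.140e-03 mm/s.
R = 3.140e-03 × 3600 = 11.3 mm/hr.

R ≈ 11.3 mm/hr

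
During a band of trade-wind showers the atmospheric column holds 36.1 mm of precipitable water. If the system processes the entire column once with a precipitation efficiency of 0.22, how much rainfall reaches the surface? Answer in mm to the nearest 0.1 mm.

Rainfall = ε × PW = 0.22 × 36.1 = 7.9 mm.

rainfall ≈ 7.9 mm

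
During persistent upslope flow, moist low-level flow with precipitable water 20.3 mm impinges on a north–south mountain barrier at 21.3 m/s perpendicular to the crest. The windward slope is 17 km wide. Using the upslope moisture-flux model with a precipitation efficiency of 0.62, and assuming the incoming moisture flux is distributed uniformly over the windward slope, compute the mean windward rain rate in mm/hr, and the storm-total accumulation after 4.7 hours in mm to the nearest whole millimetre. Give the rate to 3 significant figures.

R ≈ 56.8 mm/hr; total ≈ 267 mm

Incoming column moisture flux per unit ridge length: F = V × PW = 21.3 × 20.3 = 432.39 mm·m/s.
Spread over the 17 km slope with efficiency ε = 0.62: R = ε·F/W = 0.62 × 432.39 / 17000 m = 1.577e-02 mm/s.
R = 1.577e-02 × 3600 = 56.8 mm/hr.
Over 4.7 h: total = 56.8 × 4.7 = 266.96 ≈ 267 mm.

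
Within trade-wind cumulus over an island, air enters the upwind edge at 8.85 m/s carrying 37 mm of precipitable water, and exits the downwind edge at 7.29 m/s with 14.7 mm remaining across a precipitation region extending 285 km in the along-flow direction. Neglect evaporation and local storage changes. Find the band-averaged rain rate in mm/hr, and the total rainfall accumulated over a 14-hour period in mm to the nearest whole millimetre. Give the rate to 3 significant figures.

R ≈ 2.78 mm/hr; total ≈ 39 mm

Column moisture flux per unit crosswind length is F = V × PW.
Inflow: F_in = 8.85 × 37 = 327.45 mm·m/s
Outflow: F_out = 7.29 × 14.7 = 107.163 mm·m/s
Steady-state rate R = (F_in − F_out)/L = (327.45 − 107.163) / 285000 m = 7.729e-04 mm/s.
R = 7.729e-04 × 3600 = 2.78 mm/hr.
Over 14 h: total = 2.78 × 14 = 38.92 ≈ 39 mm.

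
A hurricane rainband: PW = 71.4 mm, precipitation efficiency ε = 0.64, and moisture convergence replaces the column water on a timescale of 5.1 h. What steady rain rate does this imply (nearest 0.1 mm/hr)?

R ≈ 9.0 mm/hr

Each overturning extracts ε × PW = 0.64 × 71.4 = 45.696 mm.
Rate = ε·PW / τ = 45.696 / 5.1 h = 9.0 mm/hr.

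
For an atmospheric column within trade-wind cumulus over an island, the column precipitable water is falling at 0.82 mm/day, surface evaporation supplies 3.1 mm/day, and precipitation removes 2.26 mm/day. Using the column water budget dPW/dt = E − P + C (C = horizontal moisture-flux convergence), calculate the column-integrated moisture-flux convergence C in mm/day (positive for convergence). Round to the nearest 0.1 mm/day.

C ≈ -1.7 mm/day

dPW/dt = -0.82 mm/day.
C = dPW/dt − E + P = (-0.82) − 3.1 + 2.26 = -1.7 mm/day.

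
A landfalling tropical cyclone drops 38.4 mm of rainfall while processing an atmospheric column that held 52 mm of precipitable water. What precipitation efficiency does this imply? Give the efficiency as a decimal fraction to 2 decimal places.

ε = rainfall / PW = 38.4 / 52 = 0.74.

ε ≈ 0.74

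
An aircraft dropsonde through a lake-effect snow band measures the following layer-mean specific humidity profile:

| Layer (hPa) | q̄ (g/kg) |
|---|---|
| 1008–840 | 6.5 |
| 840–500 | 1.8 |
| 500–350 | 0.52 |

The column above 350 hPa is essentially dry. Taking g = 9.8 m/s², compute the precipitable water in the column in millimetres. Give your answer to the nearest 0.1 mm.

PW ≈ 18.2 mm

Precipitable water is the column-integrated vapour mass per unit area: PW = (1/g) Σ q̄ Δp, with q in kg/kg and Δp in Pa (1 kg/m² of water = 1 mm).
Layer 1008–840 hPa: Δp = 168 hPa = 16800 Pa, q̄ = 0.0065 kg/kg → 0.0065 × 16800 / 9.8 = 11.14 mm
Layer 840–500 hPa: Δp = 340 hPa = 34000 Pa, q̄ = 0.0018 kg/kg → 0.0018 × 34000 / 9.8 = 6.24 mm
Layer 500–350 hPa: Δp = 150 hPa = 15000 Pa, q̄ = 0.00052 kg/kg → 0.00052 × 15000 / 9.8 = 0.80 mm
PW = 11.14 + 6.24 + 0.80 = 18.18 ≈ 18.2 mm.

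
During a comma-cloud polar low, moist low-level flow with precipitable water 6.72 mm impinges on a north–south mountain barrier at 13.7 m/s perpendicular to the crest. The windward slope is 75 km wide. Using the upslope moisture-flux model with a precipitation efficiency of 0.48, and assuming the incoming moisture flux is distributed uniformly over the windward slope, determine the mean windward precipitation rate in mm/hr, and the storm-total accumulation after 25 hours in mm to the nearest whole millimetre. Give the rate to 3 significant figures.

Incoming column moisture flux per unit ridge length: F = V × PW = 13.7 × 6.72 = 92.064 mm·m/s.
Spread over the 75 km slope with efficiency ε = 0.48: R = ε·F/W = 0.48 × 92.064 / 75000 m = 5.892e-04 mm/s.
R = 5.892e-04 × 3600 = 2.12 mm/hr.
Over 25 h: total = 2.12 × 25 = 53 mm.

R ≈ 2.12 mm/hr; total ≈ 53 mm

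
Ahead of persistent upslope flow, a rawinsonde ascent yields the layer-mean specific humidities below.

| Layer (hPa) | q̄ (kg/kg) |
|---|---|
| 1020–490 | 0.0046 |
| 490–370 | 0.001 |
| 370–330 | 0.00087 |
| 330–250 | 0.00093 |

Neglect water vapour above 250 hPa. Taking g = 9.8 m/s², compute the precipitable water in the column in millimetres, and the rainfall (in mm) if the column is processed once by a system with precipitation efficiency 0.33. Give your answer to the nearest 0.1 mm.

PW ≈ 27.2 mm; rainfall ≈ 9.0 mm

Precipitable water is the column-integrated vapour mass per unit area: PW = (1/g) Σ q̄ Δp, with q in kg/kg and Δp in Pa (1 kg/m² of water = 1 mm).
Layer 1020–490 hPa: Δp = 530 hPa = 53000 Pa, q̄ = 0.0046 kg/kg → 0.0046 × 53000 / 9.8 = 24.88 mm
Layer 490–370 hPa: Δp = 120 hPa = 12000 Pa, q̄ = 0.001 kg/kg → 0.001 × 12000 / 9.8 = 1.22 mm
Layer 370–330 hPa: Δp = 40 hPa = 4000 Pa, q̄ = 0.00087 kg/kg → 0.00087 × 4000 / 9.8 = 0.36 mm
Layer 330–250 hPa: Δp = 80 hPa = 8000 Pa, q̄ = 0.00093 kg/kg → 0.00093 × 8000 / 9.8 = 0.76 mm
PW = 24.88 + 1.22 + 0.36 + 0.76 = 27.22 ≈ 27.2 mm.
Rainfall = ε × PW = 0.33 × 27.2 = 9.0 mm.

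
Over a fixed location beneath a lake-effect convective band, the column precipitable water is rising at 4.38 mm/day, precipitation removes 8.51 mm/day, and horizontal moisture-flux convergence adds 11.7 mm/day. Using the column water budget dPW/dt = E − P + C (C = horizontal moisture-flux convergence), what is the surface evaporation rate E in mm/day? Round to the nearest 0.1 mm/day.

dPW/dt = +4.38 mm/day.
E = dPW/dt + P − C = (+4.38) + 8.51 − (11.7) = 1.2 mm/day.

E ≈ 1.2 mm/day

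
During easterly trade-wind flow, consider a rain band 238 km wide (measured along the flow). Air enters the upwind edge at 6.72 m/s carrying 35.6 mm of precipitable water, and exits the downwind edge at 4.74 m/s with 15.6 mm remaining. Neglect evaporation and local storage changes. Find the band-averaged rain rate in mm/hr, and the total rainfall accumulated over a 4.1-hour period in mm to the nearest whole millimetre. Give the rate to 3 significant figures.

R ≈ 2.50 mm/hr; total ≈ 10 mm

Column moisture flux per unit crosswind length is F = V × PW.
Inflow: F_in = 6.72 × 35.6 = 239.232 mm·m/s
Outflow: F_out = 4.74 × 15.6 = 73.944 mm·m/s
Steady-state rate R = (F_in − F_out)/L = (239.232 − 73.944) / 238000 m = 6.945e-04 mm/s.
R = 6.945e-04 × 3600 = 2.50 mm/hr.
Over 4.1 h: total = 2.50 × 4.1 = 10.25 ≈ 10 mm.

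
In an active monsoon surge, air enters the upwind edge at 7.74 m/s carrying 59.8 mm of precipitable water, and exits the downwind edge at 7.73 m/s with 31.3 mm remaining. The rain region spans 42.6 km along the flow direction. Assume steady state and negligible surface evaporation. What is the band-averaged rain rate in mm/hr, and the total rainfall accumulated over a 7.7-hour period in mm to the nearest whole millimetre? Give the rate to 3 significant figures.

Column moisture flux per unit crosswind length is F = V × PW.
Inflow: F_in = 7.74 × 59.8 = 462.852 mm·m/s
Outflow: F_out = 7.73 × 31.3 = 241.949 mm·m/s
Steady-state rate R = (F_in − F_out)/L = (462.852 − 241.949) / 42600 m = 5.186e-03 mm/s.
R = 5.186e-03 × 3600 = 18.7 mm/hr.
Over 7.7 h: total = 18.7 × 7.7 = 143.99 ≈ 144 mm.

R ≈ 18.7 mm/hr; total ≈ 144 mm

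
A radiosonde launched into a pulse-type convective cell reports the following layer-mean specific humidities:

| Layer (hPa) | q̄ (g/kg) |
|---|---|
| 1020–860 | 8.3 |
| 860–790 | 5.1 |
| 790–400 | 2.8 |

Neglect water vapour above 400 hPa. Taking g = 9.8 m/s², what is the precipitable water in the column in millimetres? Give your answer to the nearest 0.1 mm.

PW ≈ 28.3 mm

Precipitable water is the column-integrated vapour mass per unit area: PW = (1/g) Σ q̄ Δp, with q in kg/kg and Δp in Pa (1 kg/m² of water = 1 mm).
Layer 1020–860 hPa: Δp = 160 hPa = 16000 Pa, q̄ = 0.0083 kg/kg → 0.0083 × 16000 / 9.8 = 13.55 mm
Layer 860–790 hPa: Δp = 70 hPa = 7000 Pa, q̄ = 0.0051 kg/kg → 0.0051 × 7000 / 9.8 = 3.64 mm
Layer 790–400 hPa: Δp = 390 hPa = 39000 Pa, q̄ = 0.0028 kg/kg → 0.0028 × 39000 / 9.8 = 11.14 mm
PW = 13.55 + 3.64 + 11.14 = 28.33 ≈ 28.3 mm.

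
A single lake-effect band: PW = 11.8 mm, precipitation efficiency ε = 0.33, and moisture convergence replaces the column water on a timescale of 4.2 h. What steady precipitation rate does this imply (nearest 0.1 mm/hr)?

Each overturning extracts ε × PW = 0.33 × 11.8 = 3.894 mm.
Rate = ε·PW / τ = 3.894 / 4.2 h = 0.9 mm/hr.

R ≈ 0.9 mm/hr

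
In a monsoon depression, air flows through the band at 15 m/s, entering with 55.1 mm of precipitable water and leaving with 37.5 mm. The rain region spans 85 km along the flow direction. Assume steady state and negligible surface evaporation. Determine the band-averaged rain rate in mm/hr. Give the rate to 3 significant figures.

R ≈ 11.2 mm/hr

Column moisture flux per unit crosswind length is F = V × PW.
Inflow: F_in = 15 × 55.1 = 826.5 mm·m/s
Outflow: F_out = 15 × 37.5 = 562.5 mm·m/s
Steady-state rate R = (F_in − F_out)/L = (826.5 − 562.5) / 85000 m = 3.106e-03 mm/s.
R = 3.106e-03 × 3600 = 11.2 mm/hr.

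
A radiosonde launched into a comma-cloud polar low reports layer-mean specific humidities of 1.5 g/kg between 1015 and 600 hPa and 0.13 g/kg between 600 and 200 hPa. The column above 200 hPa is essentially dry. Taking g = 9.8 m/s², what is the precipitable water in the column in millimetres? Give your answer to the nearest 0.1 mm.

PW ≈ 6.9 mm

Precipitable water is the column-integrated vapour mass per unit area: PW = (1/g) Σ q̄ Δp, with q in kg/kg and Δp in Pa (1 kg/m² of water = 1 mm).
Layer 1015–600 hPa: Δp = 415 hPa = 41500 Pa, q̄ = 0.0015 kg/kg → 0.0015 × 41500 / 9.8 = 6.35 mm
Layer 600–200 hPa: Δp = 400 hPa = 40000 Pa, q̄ = 0.00013 kg/kg → 0.00013 × 40000 / 9.8 = 0.53 mm
PW = 6.35 + 0.53 = 6.88 ≈ 6.9 mm.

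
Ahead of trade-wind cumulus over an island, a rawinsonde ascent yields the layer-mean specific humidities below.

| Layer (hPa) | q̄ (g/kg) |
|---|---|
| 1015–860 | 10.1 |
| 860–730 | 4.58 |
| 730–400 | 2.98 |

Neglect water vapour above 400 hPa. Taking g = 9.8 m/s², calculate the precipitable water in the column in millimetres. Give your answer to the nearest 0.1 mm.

PW ≈ 32.1 mm

Precipitable water is the column-integrated vapour mass per unit area: PW = (1/g) Σ q̄ Δp, with q in kg/kg and Δp in Pa (1 kg/m² of water = 1 mm).
Layer 1015–860 hPa: Δp = 155 hPa = 15500 Pa, q̄ = 0.0101 kg/kg → 0.0101 × 15500 / 9.8 = 15.97 mm
Layer 860–730 hPa: Δp = 130 hPa = 13000 Pa, q̄ = 0.00458 kg/kg → 0.00458 × 13000 / 9.8 = 6.08 mm
Layer 730–400 hPa: Δp = 330 hPa = 33000 Pa, q̄ = 0.00298 kg/kg → 0.00298 × 33000 / 9.8 = 10.03 mm
PW = 15.97 + 6.08 + 10.03 = 32.08 ≈ 32.1 mm.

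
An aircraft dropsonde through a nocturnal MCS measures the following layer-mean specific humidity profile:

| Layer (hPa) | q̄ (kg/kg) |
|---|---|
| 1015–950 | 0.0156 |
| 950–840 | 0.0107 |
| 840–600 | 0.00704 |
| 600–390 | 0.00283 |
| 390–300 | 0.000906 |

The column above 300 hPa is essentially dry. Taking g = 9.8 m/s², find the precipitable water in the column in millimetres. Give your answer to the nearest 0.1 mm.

Precipitable water is the column-integrated vapour mass per unit area: PW = (1/g) Σ q̄ Δp, with q in kg/kg and Δp in Pa (1 kg/m² of water = 1 mm).
Layer 1015–950 hPa: Δp = 65 hPa = 6500 Pa, q̄ = 0.0156 kg/kg → 0.0156 × 6500 / 9.8 = 10.35 mm
Layer 950–840 hPa: Δp = 110 hPa = 11000 Pa, q̄ = 0.0107 kg/kg → 0.0107 × 11000 / 9.8 = 12.01 mm
Layer 840–600 hPa: Δp = 240 hPa = 24000 Pa, q̄ = 0.00704 kg/kg → 0.00704 × 24000 / 9.8 = 17.24 mm
Layer 600–390 hPa: Δp = 210 hPa = 21000 Pa, q̄ = 0.00283 kg/kg → 0.00283 × 21000 / 9.8 = 6.06 mm
Layer 390–300 hPa: Δp = 90 hPa = 9000 Pa, q̄ = 0.000906 kg/kg → 0.000906 × 9000 / 9.8 = 0.83 mm
PW = 10.35 + 12.01 + 17.24 + 6.06 + 0.83 = 46.49 ≈ 46.5 mm.

PW ≈ 46.5 mm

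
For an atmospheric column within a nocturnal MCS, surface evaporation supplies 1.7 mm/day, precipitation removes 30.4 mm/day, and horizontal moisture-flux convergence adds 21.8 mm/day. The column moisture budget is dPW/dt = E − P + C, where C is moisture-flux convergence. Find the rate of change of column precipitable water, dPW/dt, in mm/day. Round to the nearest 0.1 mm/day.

dPW/dt ≈ -6.9 mm/day

dPW/dt = E − P + C = 1.7 − 30.4 + (21.8) = -6.9 mm/day.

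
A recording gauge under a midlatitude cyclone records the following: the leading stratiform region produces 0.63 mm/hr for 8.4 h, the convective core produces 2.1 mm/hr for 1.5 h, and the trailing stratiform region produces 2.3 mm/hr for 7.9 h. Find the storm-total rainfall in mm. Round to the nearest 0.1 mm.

total ≈ 26.6 mm

Total = Σ Rᵢ Δtᵢ = 0.63 × 8.4 + 2.1 × 1.5 + 2.3 × 7.9
      = 5.292 + 3.15 + 18.17 = 26.6 mm.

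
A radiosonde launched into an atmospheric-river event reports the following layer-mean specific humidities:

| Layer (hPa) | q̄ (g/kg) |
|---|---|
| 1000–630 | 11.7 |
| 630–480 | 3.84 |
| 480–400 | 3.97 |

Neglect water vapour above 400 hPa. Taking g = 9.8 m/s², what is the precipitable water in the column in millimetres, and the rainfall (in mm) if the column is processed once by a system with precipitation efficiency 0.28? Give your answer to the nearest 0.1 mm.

PW ≈ 53.3 mm; rainfall ≈ 14.9 mm

Precipitable water is the column-integrated vapour mass per unit area: PW = (1/g) Σ q̄ Δp, with q in kg/kg and Δp in Pa (1 kg/m² of water = 1 mm).
Layer 1000–630 hPa: Δp = 370 hPa = 37000 Pa, q̄ = 0.0117 kg/kg → 0.0117 × 37000 / 9.8 = 44.17 mm
Layer 630–480 hPa: Δp = 150 hPa = 15000 Pa, q̄ = 0.00384 kg/kg → 0.00384 × 15000 / 9.8 = 5.88 mm
Layer 480–400 hPa: Δp = 80 hPa = 8000 Pa, q̄ = 0.00397 kg/kg → 0.00397 × 8000 / 9.8 = 3.24 mm
PW = 44.17 + 5.88 + 3.24 = 53.29 ≈ 53.3 mm.
Rainfall = ε × PW = 0.28 × 53.3 = 14.9 mm.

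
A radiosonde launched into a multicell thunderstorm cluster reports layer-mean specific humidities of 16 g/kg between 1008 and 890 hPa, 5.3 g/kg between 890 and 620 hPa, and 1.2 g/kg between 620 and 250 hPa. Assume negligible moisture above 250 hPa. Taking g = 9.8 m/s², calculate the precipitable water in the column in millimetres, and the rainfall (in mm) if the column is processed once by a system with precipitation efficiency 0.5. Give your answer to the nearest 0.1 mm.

PW ≈ 38.4 mm; rainfall ≈ 19.2 mm

Precipitable water is the column-integrated vapour mass per unit area: PW = (1/g) Σ q̄ Δp, with q in kg/kg and Δp in Pa (1 kg/m² of water = 1 mm).
Layer 1008–890 hPa: Δp = 118 hPa = 11800 Pa, q̄ = 0.016 kg/kg → 0.016 × 11800 / 9.8 = 19.27 mm
Layer 890–620 hPa: Δp = 270 hPa = 27000 Pa, q̄ = 0.0053 kg/kg → 0.0053 × 27000 / 9.8 = 14.60 mm
Layer 620–250 hPa: Δp = 370 hPa = 37000 Pa, q̄ = 0.0012 kg/kg → 0.0012 × 37000 / 9.8 = 4.53 mm
PW = 19.27 + 14.60 + 4.53 = 38.40 ≈ 38.4 mm.
Rainfall = ε × PW = 0.5 × 38.4 = 19.2 mm.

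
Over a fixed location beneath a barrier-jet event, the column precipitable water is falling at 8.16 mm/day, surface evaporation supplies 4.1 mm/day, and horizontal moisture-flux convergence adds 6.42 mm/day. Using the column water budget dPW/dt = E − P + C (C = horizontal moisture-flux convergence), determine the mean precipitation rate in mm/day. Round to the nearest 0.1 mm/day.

P ≈ 18.7 mm/day

dPW/dt = -8.16 mm/day.
P = E + C − dPW/dt = 4.1 + (6.42) − (-8.16) = 18.7 mm/day.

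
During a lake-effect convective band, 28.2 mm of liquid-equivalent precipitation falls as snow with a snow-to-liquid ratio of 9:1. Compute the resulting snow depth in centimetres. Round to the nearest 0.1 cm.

snow depth ≈ 25.4 cm

Snow depth = liquid × ratio = 28.2 mm × 9 = 253.8 mm = 25.4 cm.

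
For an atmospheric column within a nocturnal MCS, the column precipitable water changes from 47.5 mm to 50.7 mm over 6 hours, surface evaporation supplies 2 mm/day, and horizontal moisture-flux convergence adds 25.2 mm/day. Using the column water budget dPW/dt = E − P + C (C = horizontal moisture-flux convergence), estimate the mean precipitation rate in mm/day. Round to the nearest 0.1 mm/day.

dPW/dt = (50.7 − 47.5) mm / (6/24 day) = +12.800 mm/day.
P = E + C − dPW/dt = 2 + (25.2) − (+12.800) = 14.4 mm/day.

P ≈ 14.4 mm/day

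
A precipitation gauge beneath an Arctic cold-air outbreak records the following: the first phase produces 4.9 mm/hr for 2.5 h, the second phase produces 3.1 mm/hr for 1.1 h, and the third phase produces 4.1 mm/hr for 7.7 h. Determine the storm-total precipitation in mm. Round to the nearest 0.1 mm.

total ≈ 47.2 mm

Total = Σ Rᵢ Δtᵢ = 4.9 × 2.5 + 3.1 × 1.1 + 4.1 × 7.7
      = 12.25 + 3.41 + 31.57 = 47.2 mm.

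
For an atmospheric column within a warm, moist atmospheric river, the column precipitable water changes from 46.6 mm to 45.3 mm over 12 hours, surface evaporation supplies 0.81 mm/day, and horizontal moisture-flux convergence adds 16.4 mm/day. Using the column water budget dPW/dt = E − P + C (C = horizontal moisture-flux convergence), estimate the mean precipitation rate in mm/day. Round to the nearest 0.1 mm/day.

dPW/dt = (45.3 − 46.6) mm / (12/24 day) = -2.600 mm/day.
P = E + C − dPW/dt = 0.81 + (16.4) − (-2.600) = 19.8 mm/day.

P ≈ 19.8 mm/day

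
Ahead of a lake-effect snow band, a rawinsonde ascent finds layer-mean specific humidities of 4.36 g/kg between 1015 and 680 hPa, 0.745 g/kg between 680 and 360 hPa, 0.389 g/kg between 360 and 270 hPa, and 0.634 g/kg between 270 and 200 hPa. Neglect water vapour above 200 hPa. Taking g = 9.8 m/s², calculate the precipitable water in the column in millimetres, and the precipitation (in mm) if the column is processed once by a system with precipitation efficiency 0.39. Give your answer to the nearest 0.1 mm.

Precipitable water is the column-integrated vapour mass per unit area: PW = (1/g) Σ q̄ Δp, with q in kg/kg and Δp in Pa (1 kg/m² of water = 1 mm).
Layer 1015–680 hPa: Δp = 335 hPa = 33500 Pa, q̄ = 0.00436 kg/kg → 0.00436 × 33500 / 9.8 = 14.90 mm
Layer 680–360 hPa: Δp = 320 hPa = 32000 Pa, q̄ = 0.000745 kg/kg → 0.000745 × 32000 / 9.8 = 2.43 mm
Layer 360–270 hPa: Δp = 90 hPa = 9000 Pa, q̄ = 0.000389 kg/kg → 0.000389 × 9000 / 9.8 = 0.36 mm
Layer 270–200 hPa: Δp = 70 hPa = 7000 Pa, q̄ = 0.000634 kg/kg → 0.000634 × 7000 / 9.8 = 0.45 mm
PW = 14.90 + 2.43 + 0.36 + 0.45 = 18.14 ≈ 18.1 mm.
Precipitation = ε × PW = 0.39 × 18.1 = 7.1 mm.

PW ≈ 18.1 mm; precipitation ≈ 7.1 mm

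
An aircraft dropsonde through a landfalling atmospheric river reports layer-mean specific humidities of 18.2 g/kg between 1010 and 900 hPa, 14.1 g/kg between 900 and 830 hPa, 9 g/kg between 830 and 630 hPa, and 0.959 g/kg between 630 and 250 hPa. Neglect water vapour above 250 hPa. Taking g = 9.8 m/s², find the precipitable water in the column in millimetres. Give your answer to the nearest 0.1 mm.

PW ≈ 52.6 mm

Precipitable water is the column-integrated vapour mass per unit area: PW = (1/g) Σ q̄ Δp, with q in kg/kg and Δp in Pa (1 kg/m² of water = 1 mm).
Layer 1010–900 hPa: Δp = 110 hPa = 11000 Pa, q̄ = 0.0182 kg/kg → 0.0182 × 11000 / 9.8 = 20.43 mm
Layer 900–830 hPa: Δp = 70 hPa = 7000 Pa, q̄ = 0.0141 kg/kg → 0.0141 × 7000 / 9.8 = 10.07 mm
Layer 830–630 hPa: Δp = 200 hPa = 20000 Pa, q̄ = 0.009 kg/kg → 0.009 × 20000 / 9.8 = 18.37 mm
Layer 630–250 hPa: Δp = 380 hPa = 38000 Pa, q̄ = 0.000959 kg/kg → 0.000959 × 38000 / 9.8 = 3.72 mm
PW = 20.43 + 10.07 + 18.37 + 3.72 = 52.59 ≈ 52.6 mm.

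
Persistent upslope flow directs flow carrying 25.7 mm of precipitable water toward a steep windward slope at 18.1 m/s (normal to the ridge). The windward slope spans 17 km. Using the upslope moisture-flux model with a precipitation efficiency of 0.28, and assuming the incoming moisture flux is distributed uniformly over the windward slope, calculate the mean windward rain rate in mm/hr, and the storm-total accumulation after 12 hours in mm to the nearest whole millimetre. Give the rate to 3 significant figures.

Incoming column moisture flux per unit ridge length: F = V × PW = 18.1 × 25.7 = 465.17 mm·m/s.
Spread over the 17 km slope with efficiency ε = 0.28: R = ε·F/W = 0.28 × 465.17 / 17000 m = 7.662e-03 mm/s.
R = 7.662e-03 × 3600 = 27.6 mm/hr.
Over 12 h: total = 27.6 × 12 = 331.2 ≈ 331 mm.

R ≈ 27.6 mm/hr; total ≈ 331 mm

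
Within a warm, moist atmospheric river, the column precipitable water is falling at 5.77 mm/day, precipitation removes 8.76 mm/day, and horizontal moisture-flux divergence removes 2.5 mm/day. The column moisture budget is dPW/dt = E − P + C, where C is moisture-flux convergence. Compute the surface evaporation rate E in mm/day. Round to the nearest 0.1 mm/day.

E ≈ 5.5 mm/day

dPW/dt = -5.77 mm/day.
E = dPW/dt + P − C = (-5.77) + 8.76 − (-2.5) = 5.5 mm/day.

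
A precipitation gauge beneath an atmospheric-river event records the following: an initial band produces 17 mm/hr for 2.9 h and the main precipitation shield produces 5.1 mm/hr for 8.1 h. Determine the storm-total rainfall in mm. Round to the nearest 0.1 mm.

total ≈ 90.6 mm

Total = Σ Rᵢ Δtᵢ = 17 × 2.9 + 5.1 × 8.1
      = 49.3 + 41.31 = 90.6 mm.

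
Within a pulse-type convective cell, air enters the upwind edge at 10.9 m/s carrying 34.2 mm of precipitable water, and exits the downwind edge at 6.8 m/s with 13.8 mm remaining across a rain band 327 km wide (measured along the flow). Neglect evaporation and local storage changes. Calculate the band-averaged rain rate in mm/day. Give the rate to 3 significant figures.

Column moisture flux per unit crosswind length is F = V × PW.
Inflow: F_in = 10.9 × 34.2 = 372.78 mm·m/s
Outflow: F_out = 6.8 × 13.8 = 93.84 mm·m/s
Steady-state rate R = (F_in − F_out)/L = (372.78 − 93.84) / 327000 m = 8.530e-04 mm/s.
R = 8.530e-04 × 3600 × 24 = 73.7 mm/day.

R ≈ 73.7 mm/day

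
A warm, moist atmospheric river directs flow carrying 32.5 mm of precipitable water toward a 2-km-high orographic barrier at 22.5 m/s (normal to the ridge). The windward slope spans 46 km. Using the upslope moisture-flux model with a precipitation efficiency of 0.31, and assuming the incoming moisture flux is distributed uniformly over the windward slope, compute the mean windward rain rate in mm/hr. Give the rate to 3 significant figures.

R ≈ 17.7 mm/hr

Incoming column moisture flux per unit ridge length: F = V × PW = 22.5 × 32.5 = 731.25 mm·m/s.
Spread over the 46 km slope with efficiency ε = 0.31: R = ε·F/W = 0.31 × 731.25 / 46000 m = 4.928e-03 mm/s.
R = 4.928e-03 × 3600 = 17.7 mm/hr.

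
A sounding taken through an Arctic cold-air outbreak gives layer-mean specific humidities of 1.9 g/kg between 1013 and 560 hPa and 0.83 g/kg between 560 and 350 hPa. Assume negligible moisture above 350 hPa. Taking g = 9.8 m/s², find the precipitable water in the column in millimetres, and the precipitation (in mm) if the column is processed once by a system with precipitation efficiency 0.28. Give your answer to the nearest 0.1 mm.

PW ≈ 10.6 mm; precipitation ≈ 3.0 mm

Precipitable water is the column-integrated vapour mass per unit area: PW = (1/g) Σ q̄ Δp, with q in kg/kg and Δp in Pa (1 kg/m² of water = 1 mm).
Layer 1013–560 hPa: Δp = 453 hPa = 45300 Pa, q̄ = 0.0019 kg/kg → 0.0019 × 45300 / 9.8 = 8.78 mm
Layer 560–350 hPa: Δp = 210 hPa = 21000 Pa, q̄ = 0.00083 kg/kg → 0.00083 × 21000 / 9.8 = 1.78 mm
PW = 8.78 + 1.78 = 10.56 ≈ 10.6 mm.
Precipitation = ε × PW = 0.28 × 10.6 = 3.0 mm.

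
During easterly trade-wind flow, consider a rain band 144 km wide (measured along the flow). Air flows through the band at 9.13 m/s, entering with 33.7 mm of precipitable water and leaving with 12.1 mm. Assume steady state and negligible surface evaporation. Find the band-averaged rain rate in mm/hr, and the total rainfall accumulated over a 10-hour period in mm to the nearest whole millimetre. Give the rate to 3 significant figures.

R ≈ 4.93 mm/hr; total ≈ 49 mm

Column moisture flux per unit crosswind length is F = V × PW.
Inflow: F_in = 9.13 × 33.7 = 307.681 mm·m/s
Outflow: F_out = 9.13 × 12.1 = 110.473 mm·m/s
Steady-state rate R = (F_in − F_out)/L = (307.681 − 110.473) / 144000 m = 1.370e-03 mm/s.
R = 1.370e-03 × 3600 = 4.93 mm/hr.
Over 10 h: total = 4.93 × 10 = 49.3 ≈ 49 mm.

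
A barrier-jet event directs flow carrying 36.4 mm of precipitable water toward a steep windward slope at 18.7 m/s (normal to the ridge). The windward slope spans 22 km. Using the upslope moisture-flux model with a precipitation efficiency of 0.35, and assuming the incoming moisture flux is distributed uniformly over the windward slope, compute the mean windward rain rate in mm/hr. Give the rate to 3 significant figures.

Incoming column moisture flux per unit ridge length: F = V × PW = 18.7 × 36.4 = 680.68 mm·m/s.
Spread over the 22 km slope with efficiency ε = 0.35: R = ε·F/W = 0.35 × 680.68 / 22000 m = 1.083e-02 mm/s.
R = 1.083e-02 × 3600 = 39.0 mm/hr.

R ≈ 39.0 mm/hr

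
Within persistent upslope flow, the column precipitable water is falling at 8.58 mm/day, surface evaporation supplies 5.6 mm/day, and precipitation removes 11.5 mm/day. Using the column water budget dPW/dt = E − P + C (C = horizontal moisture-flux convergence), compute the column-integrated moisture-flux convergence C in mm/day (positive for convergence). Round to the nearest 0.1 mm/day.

C ≈ -2.7 mm/day

dPW/dt = -8.58 mm/day.
C = dPW/dt − E + P = (-8.58) − 5.6 + 11.5 = -2.7 mm/day.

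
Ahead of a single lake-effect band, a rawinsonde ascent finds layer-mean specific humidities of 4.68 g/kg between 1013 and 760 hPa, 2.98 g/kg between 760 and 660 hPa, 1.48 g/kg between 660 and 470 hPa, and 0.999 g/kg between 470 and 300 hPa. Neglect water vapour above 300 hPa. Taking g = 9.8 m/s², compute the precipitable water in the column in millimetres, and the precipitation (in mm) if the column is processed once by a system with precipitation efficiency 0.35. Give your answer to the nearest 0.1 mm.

Precipitable water is the column-integrated vapour mass per unit area: PW = (1/g) Σ q̄ Δp, with q in kg/kg and Δp in Pa (1 kg/m² of water = 1 mm).
Layer 1013–760 hPa: Δp = 253 hPa = 25300 Pa, q̄ = 0.00468 kg/kg → 0.00468 × 25300 / 9.8 = 12.08 mm
Layer 760–660 hPa: Δp = 100 hPa = 10000 Pa, q̄ = 0.00298 kg/kg → 0.00298 × 10000 / 9.8 = 3.04 mm
Layer 660–470 hPa: Δp = 190 hPa = 19000 Pa, q̄ = 0.00148 kg/kg → 0.00148 × 19000 / 9.8 = 2.87 mm
Layer 470–300 hPa: Δp = 170 hPa = 17000 Pa, q̄ = 0.000999 kg/kg → 0.000999 × 17000 / 9.8 = 1.73 mm
PW = 12.08 + 3.04 + 2.87 + 1.73 = 19.72 ≈ 19.7 mm.
Precipitation = ε × PW = 0.35 × 19.7 = 6.9 mm.

PW ≈ 19.7 mm; precipitation ≈ 6.9 mm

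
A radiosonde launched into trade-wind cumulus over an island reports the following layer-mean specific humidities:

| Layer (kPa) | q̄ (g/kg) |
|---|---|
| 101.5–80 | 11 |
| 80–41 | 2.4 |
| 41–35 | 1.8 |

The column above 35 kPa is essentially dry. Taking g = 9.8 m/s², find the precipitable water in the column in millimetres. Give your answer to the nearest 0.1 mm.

Precipitable water is the column-integrated vapour mass per unit area: PW = (1/g) Σ q̄ Δp, with q in kg/kg and Δp in Pa (1 kg/m² of water = 1 mm).
Layer 101.5–80 kPa: Δp = 215 hPa = 21500 Pa, q̄ = 0.011 kg/kg → 0.011 × 21500 / 9.8 = 24.13 mm
Layer 80–41 kPa: Δp = 390 hPa = 39000 Pa, q̄ = 0.0024 kg/kg → 0.0024 × 39000 / 9.8 = 9.55 mm
Layer 41–35 kPa: Δp = 60 hPa = 6000 Pa, q̄ = 0.0018 kg/kg → 0.0018 × 6000 / 9.8 = 1.10 mm
PW = 24.13 + 9.55 + 1.10 = 34.78 ≈ 34.8 mm.

PW ≈ 34.8 mm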